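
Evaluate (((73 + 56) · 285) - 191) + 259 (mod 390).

173

73 + 56 = 129
129 · 285 = 36765 ≡ 105 (mod 390)
105 - 191 = -86 ≡ 304 (mod 390)
304 + 259 = 563 ≡ 173 (mod 390)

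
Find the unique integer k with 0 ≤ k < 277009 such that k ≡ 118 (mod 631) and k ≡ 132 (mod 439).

135783

631⁻¹ mod 439: 631*423 ≡ 1 (mod 439), so 631⁻¹ ≡ 423.
k = 118 + 631*((132 − 118)*423 mod 439) = 118 + 631*215 = 135783.
Check: 135783 mod 631 = 118, 135783 mod 439 = 132. ✓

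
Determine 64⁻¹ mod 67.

22

67 = 1*64 + 3
64 = 21*3 + 1
3 = 3*1 + 0
gcd(64, 67) = 1, so the inverse exists.
Back-substitute for 1:
1 = 1*64 − 21*3
  = −21*67 + 22*64
So 64⁻¹ ≡ 22 (mod 67).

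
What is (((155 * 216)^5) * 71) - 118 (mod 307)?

139

155 * 216 = 33480 ≡ 17 (mod 307)
(17)^5 ≡ 289 (mod 307)
289 * 71 = 20519 ≡ 257 (mod 307)
257 - 118 = 139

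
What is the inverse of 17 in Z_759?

By the extended Euclidean algorithm:
759 = 44*17 + 11
17 = 1*11 + 6
11 = 1*6 + 5
6 = 1*5 + 1
5 = 5*1 + 0
gcd(17, 759) = 1, so the inverse exists.
Back-substitute for 1:
1 = 1*6 − 1*5
  = −1*11 + 2*6
  = 2*17 − 3*11
  = −3*759 + 134*17
So 17⁻¹ ≡ 134 (mod 759).

134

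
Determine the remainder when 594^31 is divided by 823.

767

Using repeated squaring:
594^1 ≡ 594 (mod 823)
594^2 ≡ 594^2 = 352836 ≡ 592 (mod 823)
594^4 ≡ 592^2 = 350464 ≡ 689 (mod 823)
594^8 ≡ 689^2 = 474721 ≡ 673 (mod 823)
594^16 ≡ 673^2 = 452929 ≡ 279 (mod 823)
594^31 = 594^16 * 594^8 * 594^4 * 594^2 * 594^1 ≡ 279 * 673 * 689 * 592 * 594 (mod 823).
Accumulate the product:
279 * 673 = 187767 ≡ 123
123 * 689 = 84747 ≡ 801
801 * 592 = 474192 ≡ 144
144 * 594 = 85536 ≡ 767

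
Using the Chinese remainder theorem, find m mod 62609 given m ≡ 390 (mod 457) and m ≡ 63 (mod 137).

52945

457⁻¹ mod 137: 457*3 ≡ 1 (mod 137), so 457⁻¹ ≡ 3.
m = 390 + 457*((63 − 390)*3 mod 137) = 390 + 457*115 = 52945.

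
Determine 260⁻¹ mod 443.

397

443 = 1*260 + 183
260 = 1*183 + 77
183 = 2*77 + 29
77 = 2*29 + 19
29 = 1*19 + 10
19 = 1*10 + 9
10 = 1*9 + 1
9 = 9*1 + 0
gcd(260, 443) = 1, so the inverse exists.
Bézout: 1 = 27*443 − 46*260.
So 260⁻¹ ≡ −46 ≡ 397 (mod 443).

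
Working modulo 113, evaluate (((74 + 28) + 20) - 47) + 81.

43

74 + 28 = 102
102 + 20 = 122 ≡ 9 (mod 113)
9 - 47 = -38 ≡ 75 (mod 113)
75 + 81 = 156 ≡ 43 (mod 113)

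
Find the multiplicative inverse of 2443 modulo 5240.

1347

Run the extended Euclidean algorithm:
5240 = 2·2443 + 354
2443 = 6·354 + 319
354 = 1·319 + 35
319 = 9·35 + 4
35 = 8·4 + 3
4 = 1·3 + 1
3 = 3·1 + 0
gcd(2443, 5240) = 1, so the inverse exists.
Bézout: 1 = −628·5240 + 1347·2443.
So 2443⁻¹ ≡ 1347 (mod 5240).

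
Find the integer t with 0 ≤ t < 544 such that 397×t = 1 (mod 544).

37

544 = 1·397 + 147
397 = 2·147 + 103
147 = 1·103 + 44
103 = 2·44 + 15
44 = 2·15 + 14
15 = 1·14 + 1
14 = 14·1 + 0
gcd(397, 544) = 1, so the inverse exists.
Bézout: 1 = −27·544 + 37·397.
So 397⁻¹ ≡ 37 (mod 544).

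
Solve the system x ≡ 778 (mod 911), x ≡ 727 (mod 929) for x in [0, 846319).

911⁻¹ mod 929: 911*258 ≡ 1 (mod 929), so 911⁻¹ ≡ 258.
x = 778 + 911*((727 − 778)*258 mod 929) = 778 + 911*777 = 708625.

708625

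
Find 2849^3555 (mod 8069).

49

Using repeated squaring:
3555 in binary is 110111100011, i.e. 3555 = 2048 + 1024 + 256 + 128 + 64 + 32 + 2 + 1.
2849^1 ≡ 2849 (mod 8069)
2849^2 ≡ 2849^2 = 8116801 ≡ 7456 (mod 8069)
2849^4 ≡ 7456^2 = 55591936 ≡ 4595 (mod 8069)
2849^8 ≡ 4595^2 = 21114025 ≡ 5521 (mod 8069)
2849^16 ≡ 5521^2 = 30481441 ≡ 4828 (mod 8069)
2849^32 ≡ 4828^2 = 23309584 ≡ 6312 (mod 8069)
2849^64 ≡ 6312^2 = 39841344 ≡ 4691 (mod 8069)
2849^128 ≡ 4691^2 = 22005481 ≡ 1318 (mod 8069)
2849^256 ≡ 1318^2 = 1737124 ≡ 2289 (mod 8069)
2849^512 ≡ 2289^2 = 5239521 ≡ 2740 (mod 8069)
2849^1024 ≡ 2740^2 = 7507600 ≡ 3430 (mod 8069)
2849^2048 ≡ 3430^2 = 11764900 ≡ 298 (mod 8069)
2849^3555 = 2849^2048 * 2849^1024 * 2849^256 * 2849^128 * 2849^64 * 2849^32 * 2849^2 * 2849^1 ≡ 298 * 3430 * 2289 * 1318 * 4691 * 6312 * 7456 * 2849 (mod 8069).
Accumulate the product:
298 * 3430 = 1022140 ≡ 5446
5446 * 2289 = 12465894 ≡ 7358
7358 * 1318 = 9697844 ≡ 6975
6975 * 4691 = 32719725 ≡ 7999
7999 * 6312 = 50489688 ≡ 1955
1955 * 7456 = 14576480 ≡ 3866
3866 * 2849 = 11014234 ≡ 49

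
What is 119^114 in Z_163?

61

Using repeated squaring:
119^1 ≡ 119 (mod 163)
119^2 ≡ 119^2 = 14161 ≡ 143 (mod 163)
119^4 ≡ 143^2 = 20449 ≡ 74 (mod 163)
119^8 ≡ 74^2 = 5476 ≡ 97 (mod 163)
119^16 ≡ 97^2 = 9409 ≡ 118 (mod 163)
119^32 ≡ 118^2 = 13924 ≡ 69 (mod 163)
119^64 ≡ 69^2 = 4761 ≡ 34 (mod 163)
119^114 = 119^64 * 119^32 * 119^16 * 119^2 ≡ 34 * 69 * 118 * 143 (mod 163).
Accumulate the product:
34 * 69 = 2346 ≡ 64
64 * 118 = 7552 ≡ 54
54 * 143 = 7722 ≡ 61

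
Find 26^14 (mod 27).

26^1 ≡ 26 (mod 27)
26^2 ≡ 26^2 = 676 ≡ 1 (mod 27)
26^4 ≡ 1^2 = 1 (mod 27)
26^8 ≡ 1^2 = 1 (mod 27)
26^14 = 26^8 * 26^4 * 26^2 ≡ 1 * 1 * 1 (mod 27).
Accumulate the product:
1 * 1 = 1
1 * 1 = 1

1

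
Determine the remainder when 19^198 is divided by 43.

16

Using repeated squaring:
198 in binary is 11000110, i.e. 198 = 128 + 64 + 4 + 2.
19^1 ≡ 19 (mod 43)
19^2 ≡ 19^2 = 361 ≡ 17 (mod 43)
19^4 ≡ 17^2 = 289 ≡ 31 (mod 43)
19^8 ≡ 31^2 = 961 ≡ 15 (mod 43)
19^16 ≡ 15^2 = 225 ≡ 10 (mod 43)
19^32 ≡ 10^2 = 100 ≡ 14 (mod 43)
19^64 ≡ 14^2 = 196 ≡ 24 (mod 43)
19^128 ≡ 24^2 = 576 ≡ 17 (mod 43)
19^198 = 19^128 · 19^64 · 19^4 · 19^2 ≡ 17 · 24 · 31 · 17 (mod 43).
Accumulate the product:
17 · 24 = 408 ≡ 21
21 · 31 = 651 ≡ 6
6 · 17 = 102 ≡ 16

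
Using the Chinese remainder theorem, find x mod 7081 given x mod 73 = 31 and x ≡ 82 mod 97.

73⁻¹ mod 97: 73*4 ≡ 1 (mod 97), so 73⁻¹ ≡ 4.
x = 31 + 73*((82 − 31)*4 mod 97) = 31 + 73*10 = 761.

761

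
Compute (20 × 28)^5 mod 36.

32

20 × 28 = 560 ≡ 20 (mod 36)
(20)^5 ≡ 32 (mod 36)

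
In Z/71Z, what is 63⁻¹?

Run the extended Euclidean algorithm:
71 = 1·63 + 8
63 = 7·8 + 7
8 = 1·7 + 1
7 = 7·1 + 0
gcd(63, 71) = 1, so the inverse exists.
Bézout: 1 = 8·71 − 9·63.
So 63⁻¹ ≡ −9 ≡ 62 (mod 71).

62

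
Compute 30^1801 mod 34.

30

Using repeated squaring:
30^1 ≡ 30 (mod 34)
30^2 ≡ 30^2 = 900 ≡ 16 (mod 34)
30^4 ≡ 16^2 = 256 ≡ 18 (mod 34)
30^8 ≡ 18^2 = 324 ≡ 18 (mod 34)
30^16 ≡ 18^2 = 324 ≡ 18 (mod 34)
30^32 ≡ 18^2 = 324 ≡ 18 (mod 34)
30^64 ≡ 18^2 = 324 ≡ 18 (mod 34)
30^128 ≡ 18^2 = 324 ≡ 18 (mod 34)
30^256 ≡ 18^2 = 324 ≡ 18 (mod 34)
30^512 ≡ 18^2 = 324 ≡ 18 (mod 34)
30^1024 ≡ 18^2 = 324 ≡ 18 (mod 34)
30^1801 = 30^1024 * 30^512 * 30^256 * 30^8 * 30^1 ≡ 18 * 18 * 18 * 18 * 30 (mod 34).
Accumulate the product:
18 * 18 = 324 ≡ 18
18 * 18 = 324 ≡ 18
18 * 18 = 324 ≡ 18
18 * 30 = 540 ≡ 30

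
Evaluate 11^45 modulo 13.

8

By square-and-multiply:
11^1 ≡ 11 (mod 13)
11^2 ≡ 11^2 = 121 ≡ 4 (mod 13)
11^4 ≡ 4^2 = 16 ≡ 3 (mod 13)
11^8 ≡ 3^2 = 9 (mod 13)
11^16 ≡ 9^2 = 81 ≡ 3 (mod 13)
11^32 ≡ 3^2 = 9 (mod 13)
11^45 = 11^32 * 11^8 * 11^4 * 11^1 ≡ 9 * 9 * 3 * 11 (mod 13).
Accumulate the product:
9 * 9 = 81 ≡ 3
3 * 3 = 9
9 * 11 = 99 ≡ 8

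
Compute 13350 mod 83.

70

13350 = 160×83 + 70, so 13350 ≡ 70 (mod 83).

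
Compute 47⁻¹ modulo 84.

84 = 1*47 + 37
47 = 1*37 + 10
37 = 3*10 + 7
10 = 1*7 + 3
7 = 2*3 + 1
3 = 3*1 + 0
gcd(47, 84) = 1, so the inverse exists.
Back-substitute for 1:
1 = 1*7 − 2*3
  = −2*10 + 3*7
  = 3*37 − 11*10
  = −11*47 + 14*37
  = 14*84 − 25*47
So 47⁻¹ ≡ −25 ≡ 59 (mod 84).

59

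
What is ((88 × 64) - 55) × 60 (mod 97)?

88 × 64 = 5632 ≡ 6 (mod 97)
6 - 55 = -49 ≡ 48 (mod 97)
48 × 60 = 2880 ≡ 67 (mod 97)

67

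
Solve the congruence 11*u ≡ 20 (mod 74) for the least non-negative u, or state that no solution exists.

gcd(11, 74) = 1, so a unique solution mod 74 exists.
11⁻¹ ≡ 27 (mod 74).
u ≡ 27*20 ≡ 22 (mod 74).

22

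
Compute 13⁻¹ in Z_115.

62

115 = 8·13 + 11
13 = 1·11 + 2
11 = 5·2 + 1
2 = 2·1 + 0
gcd(13, 115) = 1, so the inverse exists.
Back-substitute for 1:
1 = 1·11 − 5·2
  = −5·13 + 6·11
  = 6·115 − 53·13
So 13⁻¹ ≡ −53 ≡ 62 (mod 115).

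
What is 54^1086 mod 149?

145

Compute successive squares:
54^1 ≡ 54 (mod 149)
54^2 ≡ 54^2 = 2916 ≡ 85 (mod 149)
54^4 ≡ 85^2 = 7225 ≡ 73 (mod 149)
54^8 ≡ 73^2 = 5329 ≡ 114 (mod 149)
54^16 ≡ 114^2 = 12996 ≡ 33 (mod 149)
54^32 ≡ 33^2 = 1089 ≡ 46 (mod 149)
54^64 ≡ 46^2 = 2116 ≡ 30 (mod 149)
54^128 ≡ 30^2 = 900 ≡ 6 (mod 149)
54^256 ≡ 6^2 = 36 (mod 149)
54^512 ≡ 36^2 = 1296 ≡ 104 (mod 149)
54^1024 ≡ 104^2 = 10816 ≡ 88 (mod 149)
54^1086 = 54^1024 * 54^32 * 54^16 * 54^8 * 54^4 * 54^2 ≡ 88 * 46 * 33 * 114 * 73 * 85 (mod 149).
Accumulate the product:
88 * 46 = 4048 ≡ 25
25 * 33 = 825 ≡ 80
80 * 114 = 9120 ≡ 31
31 * 73 = 2263 ≡ 28
28 * 85 = 2380 ≡ 145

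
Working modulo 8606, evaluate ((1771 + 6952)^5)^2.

3159

1771 + 6952 = 8723 ≡ 117 (mod 8606)
(117)^5 ≡ 6877 (mod 8606)
(6877)^2 ≡ 3159 (mod 8606)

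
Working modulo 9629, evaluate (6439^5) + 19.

(6439)^5 ≡ 1030 (mod 9629)
1030 + 19 = 1049

1049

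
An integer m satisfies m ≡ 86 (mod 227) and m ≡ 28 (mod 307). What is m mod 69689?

57744

227⁻¹ mod 307: 227·165 ≡ 1 (mod 307), so 227⁻¹ ≡ 165.
m = 86 + 227·((28 − 86)·165 mod 307) = 86 + 227·254 = 57744.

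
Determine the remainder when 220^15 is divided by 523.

Using repeated squaring:
220^1 ≡ 220 (mod 523)
220^2 ≡ 220^2 = 48400 ≡ 284 (mod 523)
220^4 ≡ 284^2 = 80656 ≡ 114 (mod 523)
220^8 ≡ 114^2 = 12996 ≡ 444 (mod 523)
220^15 = 220^8 × 220^4 × 220^2 × 220^1 ≡ 444 × 114 × 284 × 220 (mod 523).
Accumulate the product:
444 × 114 = 50616 ≡ 408
408 × 284 = 115872 ≡ 289
289 × 220 = 63580 ≡ 297

297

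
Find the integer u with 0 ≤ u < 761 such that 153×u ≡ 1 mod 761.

761 = 4×153 + 149
153 = 1×149 + 4
149 = 37×4 + 1
4 = 4×1 + 0
gcd(153, 761) = 1, so the inverse exists.
Back-substitute for 1:
1 = 1×149 − 37×4
  = −37×153 + 38×149
  = 38×761 − 189×153
So 153⁻¹ ≡ −189 ≡ 572 (mod 761).

572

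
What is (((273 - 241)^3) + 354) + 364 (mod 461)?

294

273 - 241 = 32
(32)^3 ≡ 37 (mod 461)
37 + 354 = 391
391 + 364 = 755 ≡ 294 (mod 461)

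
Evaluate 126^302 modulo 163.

155

Using repeated squaring:
302 in binary is 100101110, i.e. 302 = 256 + 32 + 8 + 4 + 2.
126^1 ≡ 126 (mod 163)
126^2 ≡ 126^2 = 15876 ≡ 65 (mod 163)
126^4 ≡ 65^2 = 4225 ≡ 150 (mod 163)
126^8 ≡ 150^2 = 22500 ≡ 6 (mod 163)
126^16 ≡ 6^2 = 36 (mod 163)
126^32 ≡ 36^2 = 1296 ≡ 155 (mod 163)
126^64 ≡ 155^2 = 24025 ≡ 64 (mod 163)
126^128 ≡ 64^2 = 4096 ≡ 21 (mod 163)
126^256 ≡ 21^2 = 441 ≡ 115 (mod 163)
126^302 = 126^256 · 126^32 · 126^8 · 126^4 · 126^2 ≡ 115 · 155 · 6 · 150 · 65 (mod 163).
Accumulate the product:
115 · 155 = 17825 ≡ 58
58 · 6 = 348 ≡ 22
22 · 150 = 3300 ≡ 40
40 · 65 = 2600 ≡ 155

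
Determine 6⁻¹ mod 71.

71 = 11*6 + 5
6 = 1*5 + 1
5 = 5*1 + 0
gcd(6, 71) = 1, so the inverse exists.
Bézout: 1 = −1*71 + 12*6.
So 6⁻¹ ≡ 12 (mod 71).

12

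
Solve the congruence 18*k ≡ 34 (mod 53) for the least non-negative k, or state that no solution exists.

gcd(18, 53) = 1, so a unique solution mod 53 exists.
18⁻¹ ≡ 3 (mod 53).
k ≡ 3*34 ≡ 49 (mod 53).

49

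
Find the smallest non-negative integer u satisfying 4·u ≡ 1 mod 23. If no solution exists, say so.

6

gcd(4, 23) = 1, so a unique solution mod 23 exists.
4⁻¹ ≡ 6 (mod 23).
u ≡ 6·1 ≡ 6 (mod 23).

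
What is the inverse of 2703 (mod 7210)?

6007

7210 = 2×2703 + 1804
2703 = 1×1804 + 899
1804 = 2×899 + 6
899 = 149×6 + 5
6 = 1×5 + 1
5 = 5×1 + 0
gcd(2703, 7210) = 1, so the inverse exists.
Back-substitute for 1:
1 = 1×6 − 1×5
  = −1×899 + 150×6
  = 150×1804 − 301×899
  = −301×2703 + 451×1804
  = 451×7210 − 1203×2703
So 2703⁻¹ ≡ −1203 ≡ 6007 (mod 7210).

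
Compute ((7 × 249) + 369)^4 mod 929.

360

7 × 249 = 1743 ≡ 814 (mod 929)
814 + 369 = 1183 ≡ 254 (mod 929)
(254)^4 ≡ 360 (mod 929)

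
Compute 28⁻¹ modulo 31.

31 = 1·28 + 3
28 = 9·3 + 1
3 = 3·1 + 0
gcd(28, 31) = 1, so the inverse exists.
Bézout: 1 = −9·31 + 10·28.
So 28⁻¹ ≡ 10 (mod 31).

10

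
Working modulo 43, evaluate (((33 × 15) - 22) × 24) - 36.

33 × 15 = 495 ≡ 22 (mod 43)
22 - 22 = 0
0 × 24 = 0
0 - 36 = -36 ≡ 7 (mod 43)

7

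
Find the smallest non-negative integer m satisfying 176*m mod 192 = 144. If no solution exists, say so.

3

gcd(176, 192) = 16, and 16 | 144, so solutions exist.
Divide through by 16: 11*m = 9 (mod 12).
11⁻¹ ≡ 11 (mod 12).
m ≡ 11*9 ≡ 3 (mod 12).
The smallest non-negative solution is m = 3.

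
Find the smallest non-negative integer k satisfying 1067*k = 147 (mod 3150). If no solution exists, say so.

1491

gcd(1067, 3150) = 1, so a unique solution mod 3150 exists.
1067⁻¹ ≡ 803 (mod 3150).
k ≡ 803*147 ≡ 1491 (mod 3150).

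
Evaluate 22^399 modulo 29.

28

Compute successive squares:
399 in binary is 110001111, i.e. 399 = 256 + 128 + 8 + 4 + 2 + 1.
22^1 ≡ 22 (mod 29)
22^2 ≡ 22^2 = 484 ≡ 20 (mod 29)
22^4 ≡ 20^2 = 400 ≡ 23 (mod 29)
22^8 ≡ 23^2 = 529 ≡ 7 (mod 29)
22^16 ≡ 7^2 = 49 ≡ 20 (mod 29)
22^32 ≡ 20^2 = 400 ≡ 23 (mod 29)
22^64 ≡ 23^2 = 529 ≡ 7 (mod 29)
22^128 ≡ 7^2 = 49 ≡ 20 (mod 29)
22^256 ≡ 20^2 = 400 ≡ 23 (mod 29)
22^399 = 22^256 * 22^128 * 22^8 * 22^4 * 22^2 * 22^1 ≡ 23 * 20 * 7 * 23 * 20 * 22 (mod 29).
Accumulate the product:
23 * 20 = 460 ≡ 25
25 * 7 = 175 ≡ 1
1 * 23 = 23
23 * 20 = 460 ≡ 25
25 * 22 = 550 ≡ 28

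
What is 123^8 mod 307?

170

Compute successive squares:
123^1 ≡ 123 (mod 307)
123^2 ≡ 123^2 = 15129 ≡ 86 (mod 307)
123^4 ≡ 86^2 = 7396 ≡ 28 (mod 307)
123^8 ≡ 28^2 = 784 ≡ 170 (mod 307)
So 123^8 ≡ 170 (mod 307).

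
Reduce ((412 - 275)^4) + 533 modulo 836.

542

412 - 275 = 137
(137)^4 ≡ 9 (mod 836)
9 + 533 = 542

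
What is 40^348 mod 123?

1

348 in binary is 101011100, i.e. 348 = 256 + 64 + 16 + 8 + 4.
40^1 ≡ 40 (mod 123)
40^2 ≡ 40^2 = 1600 ≡ 1 (mod 123)
40^4 ≡ 1^2 = 1 (mod 123)
40^8 ≡ 1^2 = 1 (mod 123)
40^16 ≡ 1^2 = 1 (mod 123)
40^32 ≡ 1^2 = 1 (mod 123)
40^64 ≡ 1^2 = 1 (mod 123)
40^128 ≡ 1^2 = 1 (mod 123)
40^256 ≡ 1^2 = 1 (mod 123)
40^348 = 40^256 * 40^64 * 40^16 * 40^8 * 40^4 ≡ 1 * 1 * 1 * 1 * 1 (mod 123).
Accumulate the product:
1 * 1 = 1
1 * 1 = 1
1 * 1 = 1
1 * 1 = 1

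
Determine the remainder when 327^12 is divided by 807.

Using repeated squaring:
12 in binary is 1100, i.e. 12 = 8 + 4.
327^1 ≡ 327 (mod 807)
327^2 ≡ 327^2 = 106929 ≡ 405 (mod 807)
327^4 ≡ 405^2 = 164025 ≡ 204 (mod 807)
327^8 ≡ 204^2 = 41616 ≡ 459 (mod 807)
327^12 = 327^8 * 327^4 ≡ 459 * 204 (mod 807).
459 * 204 = 93636 ≡ 24 (mod 807).

24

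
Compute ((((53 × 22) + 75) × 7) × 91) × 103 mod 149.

53 × 22 = 1166 ≡ 123 (mod 149)
123 + 75 = 198 ≡ 49 (mod 149)
49 × 7 = 343 ≡ 45 (mod 149)
45 × 91 = 4095 ≡ 72 (mod 149)
72 × 103 = 7416 ≡ 115 (mod 149)

115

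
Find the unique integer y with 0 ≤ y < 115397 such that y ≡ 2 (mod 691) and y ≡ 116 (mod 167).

691⁻¹ mod 167: 691*138 ≡ 1 (mod 167), so 691⁻¹ ≡ 138.
y = 2 + 691*((116 − 2)*138 mod 167) = 2 + 691*34 = 23496.

23496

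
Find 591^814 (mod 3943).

Using repeated squaring:
814 in binary is 1100101110, i.e. 814 = 512 + 256 + 32 + 8 + 4 + 2.
591^1 ≡ 591 (mod 3943)
591^2 ≡ 591^2 = 349281 ≡ 2297 (mod 3943)
591^4 ≡ 2297^2 = 5276209 ≡ 475 (mod 3943)
591^8 ≡ 475^2 = 225625 ≡ 874 (mod 3943)
591^16 ≡ 874^2 = 763876 ≡ 2877 (mod 3943)
591^32 ≡ 2877^2 = 8277129 ≡ 772 (mod 3943)
591^64 ≡ 772^2 = 595984 ≡ 591 (mod 3943)
591^128 ≡ 591^2 = 349281 ≡ 2297 (mod 3943)
591^256 ≡ 2297^2 = 5276209 ≡ 475 (mod 3943)
591^512 ≡ 475^2 = 225625 ≡ 874 (mod 3943)
591^814 = 591^512 × 591^256 × 591^32 × 591^8 × 591^4 × 591^2 ≡ 874 × 475 × 772 × 874 × 475 × 2297 (mod 3943).
Accumulate the product:
874 × 475 = 415150 ≡ 1135
1135 × 772 = 876220 ≡ 874
874 × 874 = 763876 ≡ 2877
2877 × 475 = 1366575 ≡ 2297
2297 × 2297 = 5276209 ≡ 475

475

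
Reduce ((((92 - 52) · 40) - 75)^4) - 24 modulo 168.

145

92 - 52 = 40
40 · 40 = 1600 ≡ 88 (mod 168)
88 - 75 = 13
(13)^4 ≡ 1 (mod 168)
1 - 24 = -23 ≡ 145 (mod 168)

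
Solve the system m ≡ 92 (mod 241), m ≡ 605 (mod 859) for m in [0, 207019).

241⁻¹ mod 859: 241*360 ≡ 1 (mod 859), so 241⁻¹ ≡ 360.
m = 92 + 241*((605 − 92)*360 mod 859) = 92 + 241*854 = 205906.
Check: 205906 mod 241 = 92, 205906 mod 859 = 605. ✓

205906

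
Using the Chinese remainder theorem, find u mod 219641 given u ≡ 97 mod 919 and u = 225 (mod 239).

919⁻¹ mod 239: 919·155 ≡ 1 (mod 239), so 919⁻¹ ≡ 155.
u = 97 + 919·((225 − 97)·155 mod 239) = 97 + 919·3 = 2854.

2854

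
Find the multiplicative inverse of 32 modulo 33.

Apply the Euclidean algorithm and back-substitute:
33 = 1*32 + 1
32 = 32*1 + 0
gcd(32, 33) = 1, so the inverse exists.
Back-substitute for 1:
1 = 1*33 − 1*32
So 32⁻¹ ≡ −1 ≡ 32 (mod 33).

32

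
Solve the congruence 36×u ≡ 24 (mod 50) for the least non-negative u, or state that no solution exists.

gcd(36, 50) = 2, and 2 | 24, so solutions exist.
Divide through by 2: 18×u mod 25 = 12.
18⁻¹ ≡ 7 (mod 25).
u ≡ 7×12 ≡ 9 (mod 25).
The smallest non-negative solution is u = 9.

9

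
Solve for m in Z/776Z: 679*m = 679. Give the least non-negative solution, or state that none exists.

gcd(679, 776) = 97, and 97 | 679, so solutions exist.
Divide through by 97: 7*m = 7 (mod 8).
7⁻¹ ≡ 7 (mod 8).
m ≡ 7*7 ≡ 1 (mod 8).
The smallest non-negative solution is m = 1.

1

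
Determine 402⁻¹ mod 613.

337

613 = 1×402 + 211
402 = 1×211 + 191
211 = 1×191 + 20
191 = 9×20 + 11
20 = 1×11 + 9
11 = 1×9 + 2
9 = 4×2 + 1
2 = 2×1 + 0
gcd(402, 613) = 1, so the inverse exists.
Bézout: 1 = 181×613 − 276×402.
So 402⁻¹ ≡ −276 ≡ 337 (mod 613).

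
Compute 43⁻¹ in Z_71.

38

Apply the Euclidean algorithm and back-substitute:
71 = 1*43 + 28
43 = 1*28 + 15
28 = 1*15 + 13
15 = 1*13 + 2
13 = 6*2 + 1
2 = 2*1 + 0
gcd(43, 71) = 1, so the inverse exists.
Back-substitute for 1:
1 = 1*13 − 6*2
  = −6*15 + 7*13
  = 7*28 − 13*15
  = −13*43 + 20*28
  = 20*71 − 33*43
So 43⁻¹ ≡ −33 ≡ 38 (mod 71).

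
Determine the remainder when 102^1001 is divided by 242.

124

Compute successive squares:
1001 in binary is 1111101001, i.e. 1001 = 512 + 256 + 128 + 64 + 32 + 8 + 1.
102^1 ≡ 102 (mod 242)
102^2 ≡ 102^2 = 10404 ≡ 240 (mod 242)
102^4 ≡ 240^2 = 57600 ≡ 4 (mod 242)
102^8 ≡ 4^2 = 16 (mod 242)
102^16 ≡ 16^2 = 256 ≡ 14 (mod 242)
102^32 ≡ 14^2 = 196 (mod 242)
102^64 ≡ 196^2 = 38416 ≡ 180 (mod 242)
102^128 ≡ 180^2 = 32400 ≡ 214 (mod 242)
102^256 ≡ 214^2 = 45796 ≡ 58 (mod 242)
102^512 ≡ 58^2 = 3364 ≡ 218 (mod 242)
102^1001 = 102^512 * 102^256 * 102^128 * 102^64 * 102^32 * 102^8 * 102^1 ≡ 218 * 58 * 214 * 180 * 196 * 16 * 102 (mod 242).
Accumulate the product:
218 * 58 = 12644 ≡ 60
60 * 214 = 12840 ≡ 14
14 * 180 = 2520 ≡ 100
100 * 196 = 19600 ≡ 240
240 * 16 = 3840 ≡ 210
210 * 102 = 21420 ≡ 124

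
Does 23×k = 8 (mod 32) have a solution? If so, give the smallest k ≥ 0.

24

gcd(23, 32) = 1, so a unique solution mod 32 exists.
23⁻¹ ≡ 7 (mod 32).
k ≡ 7×8 ≡ 24 (mod 32).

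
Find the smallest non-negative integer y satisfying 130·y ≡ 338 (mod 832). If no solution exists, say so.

9

gcd(130, 832) = 26, and 26 | 338, so solutions exist.
Divide through by 26: 5·y ≡ 13 (mod 32).
5⁻¹ ≡ 13 (mod 32).
y ≡ 13·13 ≡ 9 (mod 32).
The smallest non-negative solution is y = 9.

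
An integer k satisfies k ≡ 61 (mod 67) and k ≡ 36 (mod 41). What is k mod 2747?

67⁻¹ mod 41: 67·30 ≡ 1 (mod 41), so 67⁻¹ ≡ 30.
k = 61 + 67·((36 − 61)·30 mod 41) = 61 + 67·29 = 2004.
Check: 2004 mod 67 = 61, 2004 mod 41 = 36. ✓

2004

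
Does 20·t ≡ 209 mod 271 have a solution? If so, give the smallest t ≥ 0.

24

gcd(20, 271) = 1, so a unique solution mod 271 exists.
20⁻¹ ≡ 122 (mod 271).
t ≡ 122·209 ≡ 24 (mod 271).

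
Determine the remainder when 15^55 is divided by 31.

30

By square-and-multiply:
55 in binary is 110111, i.e. 55 = 32 + 16 + 4 + 2 + 1.
15^1 ≡ 15 (mod 31)
15^2 ≡ 15^2 = 225 ≡ 8 (mod 31)
15^4 ≡ 8^2 = 64 ≡ 2 (mod 31)
15^8 ≡ 2^2 = 4 (mod 31)
15^16 ≡ 4^2 = 16 (mod 31)
15^32 ≡ 16^2 = 256 ≡ 8 (mod 31)
15^55 = 15^32 · 15^16 · 15^4 · 15^2 · 15^1 ≡ 8 · 16 · 2 · 8 · 15 (mod 31).
Accumulate the product:
8 · 16 = 128 ≡ 4
4 · 2 = 8
8 · 8 = 64 ≡ 2
2 · 15 = 30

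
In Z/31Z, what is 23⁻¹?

27

By the extended Euclidean algorithm:
31 = 1×23 + 8
23 = 2×8 + 7
8 = 1×7 + 1
7 = 7×1 + 0
gcd(23, 31) = 1, so the inverse exists.
Back-substitute for 1:
1 = 1×8 − 1×7
  = −1×23 + 3×8
  = 3×31 − 4×23
So 23⁻¹ ≡ −4 ≡ 27 (mod 31).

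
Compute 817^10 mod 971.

10 in binary is 1010, i.e. 10 = 8 + 2.
817^1 ≡ 817 (mod 971)
817^2 ≡ 817^2 = 667489 ≡ 412 (mod 971)
817^4 ≡ 412^2 = 169744 ≡ 790 (mod 971)
817^8 ≡ 790^2 = 624100 ≡ 718 (mod 971)
817^10 = 817^8 * 817^2 ≡ 718 * 412 (mod 971).
718 * 412 = 295816 ≡ 632 (mod 971).

632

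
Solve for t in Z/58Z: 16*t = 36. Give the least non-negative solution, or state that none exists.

gcd(16, 58) = 2, and 2 | 36, so solutions exist.
Divide through by 2: 8*t ≡ 18 (mod 29).
8⁻¹ ≡ 11 (mod 29).
t ≡ 11*18 ≡ 24 (mod 29).
The smallest non-negative solution is t = 24.

24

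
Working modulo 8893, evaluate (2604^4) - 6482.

607

(2604)^4 ≡ 7089 (mod 8893)
7089 - 6482 = 607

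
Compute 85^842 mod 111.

By square-and-multiply:
842 in binary is 1101001010, i.e. 842 = 512 + 256 + 64 + 8 + 2.
85^1 ≡ 85 (mod 111)
85^2 ≡ 85^2 = 7225 ≡ 10 (mod 111)
85^4 ≡ 10^2 = 100 (mod 111)
85^8 ≡ 100^2 = 10000 ≡ 10 (mod 111)
85^16 ≡ 10^2 = 100 (mod 111)
85^32 ≡ 100^2 = 10000 ≡ 10 (mod 111)
85^64 ≡ 10^2 = 100 (mod 111)
85^128 ≡ 100^2 = 10000 ≡ 10 (mod 111)
85^256 ≡ 10^2 = 100 (mod 111)
85^512 ≡ 100^2 = 10000 ≡ 10 (mod 111)
85^842 = 85^512 * 85^256 * 85^64 * 85^8 * 85^2 ≡ 10 * 100 * 100 * 10 * 10 (mod 111).
Accumulate the product:
10 * 100 = 1000 ≡ 1
1 * 100 = 100
100 * 10 = 1000 ≡ 1
1 * 10 = 10

10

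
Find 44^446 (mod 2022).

Compute successive squares:
446 in binary is 110111110, i.e. 446 = 256 + 128 + 32 + 16 + 8 + 4 + 2.
44^1 ≡ 44 (mod 2022)
44^2 ≡ 44^2 = 1936 (mod 2022)
44^4 ≡ 1936^2 = 3748096 ≡ 1330 (mod 2022)
44^8 ≡ 1330^2 = 1768900 ≡ 1672 (mod 2022)
44^16 ≡ 1672^2 = 2795584 ≡ 1180 (mod 2022)
44^32 ≡ 1180^2 = 1392400 ≡ 1264 (mod 2022)
44^64 ≡ 1264^2 = 1597696 ≡ 316 (mod 2022)
44^128 ≡ 316^2 = 99856 ≡ 778 (mod 2022)
44^256 ≡ 778^2 = 605284 ≡ 706 (mod 2022)
44^446 = 44^256 × 44^128 × 44^32 × 44^16 × 44^8 × 44^4 × 44^2 ≡ 706 × 778 × 1264 × 1180 × 1672 × 1330 × 1936 (mod 2022).
Accumulate the product:
706 × 778 = 549268 ≡ 1306
1306 × 1264 = 1650784 ≡ 832
832 × 1180 = 981760 ≡ 1090
1090 × 1672 = 1822480 ≡ 658
658 × 1330 = 875140 ≡ 1636
1636 × 1936 = 3167296 ≡ 844

844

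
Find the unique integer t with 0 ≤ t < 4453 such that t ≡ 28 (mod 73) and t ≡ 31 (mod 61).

3386

73⁻¹ mod 61: 73×56 ≡ 1 (mod 61), so 73⁻¹ ≡ 56.
t = 28 + 73×((31 − 28)×56 mod 61) = 28 + 73×46 = 3386.
Check: 3386 mod 73 = 28, 3386 mod 61 = 31. ✓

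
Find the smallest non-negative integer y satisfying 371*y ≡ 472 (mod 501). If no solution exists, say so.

428

gcd(371, 501) = 1, so a unique solution mod 501 exists.
371⁻¹ ≡ 158 (mod 501).
y ≡ 158*472 ≡ 428 (mod 501).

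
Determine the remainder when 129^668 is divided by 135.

668 in binary is 1010011100, i.e. 668 = 512 + 128 + 16 + 8 + 4.
129^1 ≡ 129 (mod 135)
129^2 ≡ 129^2 = 16641 ≡ 36 (mod 135)
129^4 ≡ 36^2 = 1296 ≡ 81 (mod 135)
129^8 ≡ 81^2 = 6561 ≡ 81 (mod 135)
129^16 ≡ 81^2 = 6561 ≡ 81 (mod 135)
129^32 ≡ 81^2 = 6561 ≡ 81 (mod 135)
129^64 ≡ 81^2 = 6561 ≡ 81 (mod 135)
129^128 ≡ 81^2 = 6561 ≡ 81 (mod 135)
129^256 ≡ 81^2 = 6561 ≡ 81 (mod 135)
129^512 ≡ 81^2 = 6561 ≡ 81 (mod 135)
129^668 = 129^512 * 129^128 * 129^16 * 129^8 * 129^4 ≡ 81 * 81 * 81 * 81 * 81 (mod 135).
Accumulate the product:
81 * 81 = 6561 ≡ 81
81 * 81 = 6561 ≡ 81
81 * 81 = 6561 ≡ 81
81 * 81 = 6561 ≡ 81

81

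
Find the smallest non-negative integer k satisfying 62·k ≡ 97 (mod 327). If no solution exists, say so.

260

gcd(62, 327) = 1, so a unique solution mod 327 exists.
62⁻¹ ≡ 269 (mod 327).
k ≡ 269·97 ≡ 260 (mod 327).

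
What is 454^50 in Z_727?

350

By square-and-multiply:
454^1 ≡ 454 (mod 727)
454^2 ≡ 454^2 = 206116 ≡ 375 (mod 727)
454^4 ≡ 375^2 = 140625 ≡ 314 (mod 727)
454^8 ≡ 314^2 = 98596 ≡ 451 (mod 727)
454^16 ≡ 451^2 = 203401 ≡ 568 (mod 727)
454^32 ≡ 568^2 = 322624 ≡ 563 (mod 727)
454^50 = 454^32 · 454^16 · 454^2 ≡ 563 · 568 · 375 (mod 727).
Accumulate the product:
563 · 568 = 319784 ≡ 631
631 · 375 = 236625 ≡ 350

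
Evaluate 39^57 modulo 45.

9

57 in binary is 111001, i.e. 57 = 32 + 16 + 8 + 1.
39^1 ≡ 39 (mod 45)
39^2 ≡ 39^2 = 1521 ≡ 36 (mod 45)
39^4 ≡ 36^2 = 1296 ≡ 36 (mod 45)
39^8 ≡ 36^2 = 1296 ≡ 36 (mod 45)
39^16 ≡ 36^2 = 1296 ≡ 36 (mod 45)
39^32 ≡ 36^2 = 1296 ≡ 36 (mod 45)
39^57 = 39^32 · 39^16 · 39^8 · 39^1 ≡ 36 · 36 · 36 · 39 (mod 45).
Accumulate the product:
36 · 36 = 1296 ≡ 36
36 · 36 = 1296 ≡ 36
36 · 39 = 1404 ≡ 9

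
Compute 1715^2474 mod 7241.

1717

2474 in binary is 100110101010, i.e. 2474 = 2048 + 256 + 128 + 32 + 8 + 2.
1715^1 ≡ 1715 (mod 7241)
1715^2 ≡ 1715^2 = 2941225 ≡ 1379 (mod 7241)
1715^4 ≡ 1379^2 = 1901641 ≡ 4499 (mod 7241)
1715^8 ≡ 4499^2 = 20241001 ≡ 2406 (mod 7241)
1715^16 ≡ 2406^2 = 5788836 ≡ 3277 (mod 7241)
1715^32 ≡ 3277^2 = 10738729 ≡ 326 (mod 7241)
1715^64 ≡ 326^2 = 106276 ≡ 4902 (mod 7241)
1715^128 ≡ 4902^2 = 24029604 ≡ 3966 (mod 7241)
1715^256 ≡ 3966^2 = 15729156 ≡ 1704 (mod 7241)
1715^512 ≡ 1704^2 = 2903616 ≡ 7216 (mod 7241)
1715^1024 ≡ 7216^2 = 52070656 ≡ 625 (mod 7241)
1715^2048 ≡ 625^2 = 390625 ≡ 6852 (mod 7241)
1715^2474 = 1715^2048 × 1715^256 × 1715^128 × 1715^32 × 1715^8 × 1715^2 ≡ 6852 × 1704 × 3966 × 326 × 2406 × 1379 (mod 7241).
Accumulate the product:
6852 × 1704 = 11675808 ≡ 3316
3316 × 3966 = 13151256 ≡ 1600
1600 × 326 = 521600 ≡ 248
248 × 2406 = 596688 ≡ 2926
2926 × 1379 = 4034954 ≡ 1717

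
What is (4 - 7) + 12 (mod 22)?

4 - 7 = -3 ≡ 19 (mod 22)
19 + 12 = 31 ≡ 9 (mod 22)

9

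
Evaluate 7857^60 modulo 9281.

2965

Using repeated squaring:
60 in binary is 111100, i.e. 60 = 32 + 16 + 8 + 4.
7857^1 ≡ 7857 (mod 9281)
7857^2 ≡ 7857^2 = 61732449 ≡ 4518 (mod 9281)
7857^4 ≡ 4518^2 = 20412324 ≡ 3405 (mod 9281)
7857^8 ≡ 3405^2 = 11594025 ≡ 2056 (mod 9281)
7857^16 ≡ 2056^2 = 4227136 ≡ 4281 (mod 9281)
7857^32 ≡ 4281^2 = 18326961 ≡ 6267 (mod 9281)
7857^60 = 7857^32 * 7857^16 * 7857^8 * 7857^4 ≡ 6267 * 4281 * 2056 * 3405 (mod 9281).
Accumulate the product:
6267 * 4281 = 26829027 ≡ 6937
6937 * 2056 = 14262472 ≡ 6856
6856 * 3405 = 23344680 ≡ 2965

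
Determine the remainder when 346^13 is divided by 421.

Using repeated squaring:
13 in binary is 1101, i.e. 13 = 8 + 4 + 1.
346^1 ≡ 346 (mod 421)
346^2 ≡ 346^2 = 119716 ≡ 152 (mod 421)
346^4 ≡ 152^2 = 23104 ≡ 370 (mod 421)
346^8 ≡ 370^2 = 136900 ≡ 75 (mod 421)
346^13 = 346^8 * 346^4 * 346^1 ≡ 75 * 370 * 346 (mod 421).
Accumulate the product:
75 * 370 = 27750 ≡ 385
385 * 346 = 133210 ≡ 174

174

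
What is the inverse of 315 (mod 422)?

Apply the Euclidean algorithm and back-substitute:
422 = 1×315 + 107
315 = 2×107 + 101
107 = 1×101 + 6
101 = 16×6 + 5
6 = 1×5 + 1
5 = 5×1 + 0
gcd(315, 422) = 1, so the inverse exists.
Back-substitute for 1:
1 = 1×6 − 1×5
  = −1×101 + 17×6
  = 17×107 − 18×101
  = −18×315 + 53×107
  = 53×422 − 71×315
So 315⁻¹ ≡ −71 ≡ 351 (mod 422).

351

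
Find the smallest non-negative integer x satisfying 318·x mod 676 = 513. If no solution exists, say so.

no solution

gcd(318, 676) = 2, and 2 does not divide 513.
So the congruence has no solution.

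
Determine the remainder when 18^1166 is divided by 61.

49

18^1 ≡ 18 (mod 61)
18^2 ≡ 18^2 = 324 ≡ 19 (mod 61)
18^4 ≡ 19^2 = 361 ≡ 56 (mod 61)
18^8 ≡ 56^2 = 3136 ≡ 25 (mod 61)
18^16 ≡ 25^2 = 625 ≡ 15 (mod 61)
18^32 ≡ 15^2 = 225 ≡ 42 (mod 61)
18^64 ≡ 42^2 = 1764 ≡ 56 (mod 61)
18^128 ≡ 56^2 = 3136 ≡ 25 (mod 61)
18^256 ≡ 25^2 = 625 ≡ 15 (mod 61)
18^512 ≡ 15^2 = 225 ≡ 42 (mod 61)
18^1024 ≡ 42^2 = 1764 ≡ 56 (mod 61)
18^1166 = 18^1024 * 18^128 * 18^8 * 18^4 * 18^2 ≡ 56 * 25 * 25 * 56 * 19 (mod 61).
Accumulate the product:
56 * 25 = 1400 ≡ 58
58 * 25 = 1450 ≡ 47
47 * 56 = 2632 ≡ 9
9 * 19 = 171 ≡ 49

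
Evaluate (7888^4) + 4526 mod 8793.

5997

(7888)^4 ≡ 1471 (mod 8793)
1471 + 4526 = 5997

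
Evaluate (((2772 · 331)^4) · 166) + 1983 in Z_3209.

790

2772 · 331 = 917532 ≡ 2967 (mod 3209)
(2967)^4 ≡ 1404 (mod 3209)
1404 · 166 = 233064 ≡ 2016 (mod 3209)
2016 + 1983 = 3999 ≡ 790 (mod 3209)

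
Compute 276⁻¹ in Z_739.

656

739 = 2·276 + 187
276 = 1·187 + 89
187 = 2·89 + 9
89 = 9·9 + 8
9 = 1·8 + 1
8 = 8·1 + 0
gcd(276, 739) = 1, so the inverse exists.
Bézout: 1 = 31·739 − 83·276.
So 276⁻¹ ≡ −83 ≡ 656 (mod 739).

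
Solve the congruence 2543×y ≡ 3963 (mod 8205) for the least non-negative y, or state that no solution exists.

7116

gcd(2543, 8205) = 1, so a unique solution mod 8205 exists.
2543⁻¹ ≡ 4772 (mod 8205).
y ≡ 4772×3963 ≡ 7116 (mod 8205).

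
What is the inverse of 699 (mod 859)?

859 = 1*699 + 160
699 = 4*160 + 59
160 = 2*59 + 42
59 = 1*42 + 17
42 = 2*17 + 8
17 = 2*8 + 1
8 = 8*1 + 0
gcd(699, 859) = 1, so the inverse exists.
Bézout: 1 = −83*859 + 102*699.
So 699⁻¹ ≡ 102 (mod 859).

102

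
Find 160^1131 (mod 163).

6

160^1 ≡ 160 (mod 163)
160^2 ≡ 160^2 = 25600 ≡ 9 (mod 163)
160^4 ≡ 9^2 = 81 (mod 163)
160^8 ≡ 81^2 = 6561 ≡ 41 (mod 163)
160^16 ≡ 41^2 = 1681 ≡ 51 (mod 163)
160^32 ≡ 51^2 = 2601 ≡ 156 (mod 163)
160^64 ≡ 156^2 = 24336 ≡ 49 (mod 163)
160^128 ≡ 49^2 = 2401 ≡ 119 (mod 163)
160^256 ≡ 119^2 = 14161 ≡ 143 (mod 163)
160^512 ≡ 143^2 = 20449 ≡ 74 (mod 163)
160^1024 ≡ 74^2 = 5476 ≡ 97 (mod 163)
160^1131 = 160^1024 × 160^64 × 160^32 × 160^8 × 160^2 × 160^1 ≡ 97 × 49 × 156 × 41 × 9 × 160 (mod 163).
Accumulate the product:
97 × 49 = 4753 ≡ 26
26 × 156 = 4056 ≡ 144
144 × 41 = 5904 ≡ 36
36 × 9 = 324 ≡ 161
161 × 160 = 25760 ≡ 6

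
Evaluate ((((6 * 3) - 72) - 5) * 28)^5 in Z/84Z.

6 * 3 = 18
18 - 72 = -54 ≡ 30 (mod 84)
30 - 5 = 25
25 * 28 = 700 ≡ 28 (mod 84)
(28)^5 ≡ 28 (mod 84)

28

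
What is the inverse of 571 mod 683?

Run the extended Euclidean algorithm:
683 = 1*571 + 112
571 = 5*112 + 11
112 = 10*11 + 2
11 = 5*2 + 1
2 = 2*1 + 0
gcd(571, 683) = 1, so the inverse exists.
Bézout: 1 = −260*683 + 311*571.
So 571⁻¹ ≡ 311 (mod 683).

311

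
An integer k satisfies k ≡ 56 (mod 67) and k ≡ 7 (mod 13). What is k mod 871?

592

67⁻¹ mod 13: 67*7 ≡ 1 (mod 13), so 67⁻¹ ≡ 7.
k = 56 + 67*((7 − 56)*7 mod 13) = 56 + 67*8 = 592.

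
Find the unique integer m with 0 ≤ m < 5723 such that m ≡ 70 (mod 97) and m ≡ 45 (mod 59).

458

97⁻¹ mod 59: 97×14 ≡ 1 (mod 59), so 97⁻¹ ≡ 14.
m = 70 + 97×((45 − 70)×14 mod 59) = 70 + 97×4 = 458.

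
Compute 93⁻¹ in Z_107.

84

By the extended Euclidean algorithm:
107 = 1×93 + 14
93 = 6×14 + 9
14 = 1×9 + 5
9 = 1×5 + 4
5 = 1×4 + 1
4 = 4×1 + 0
gcd(93, 107) = 1, so the inverse exists.
Bézout: 1 = 20×107 − 23×93.
So 93⁻¹ ≡ −23 ≡ 84 (mod 107).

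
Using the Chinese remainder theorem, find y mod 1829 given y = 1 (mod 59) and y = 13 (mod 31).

59⁻¹ mod 31: 59×10 ≡ 1 (mod 31), so 59⁻¹ ≡ 10.
y = 1 + 59×((13 − 1)×10 mod 31) = 1 + 59×27 = 1594.

1594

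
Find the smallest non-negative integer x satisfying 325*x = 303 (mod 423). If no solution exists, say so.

312

gcd(325, 423) = 1, so a unique solution mod 423 exists.
325⁻¹ ≡ 82 (mod 423).
x ≡ 82*303 ≡ 312 (mod 423).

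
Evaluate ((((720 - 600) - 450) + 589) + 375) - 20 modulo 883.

720 - 600 = 120
120 - 450 = -330 ≡ 553 (mod 883)
553 + 589 = 1142 ≡ 259 (mod 883)
259 + 375 = 634
634 - 20 = 614

614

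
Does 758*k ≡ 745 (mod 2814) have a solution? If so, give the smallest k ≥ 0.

no solution

gcd(758, 2814) = 2, and 2 does not divide 745.
So the congruence has no solution.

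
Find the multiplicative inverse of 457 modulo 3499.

2251

3499 = 7*457 + 300
457 = 1*300 + 157
300 = 1*157 + 143
157 = 1*143 + 14
143 = 10*14 + 3
14 = 4*3 + 2
3 = 1*2 + 1
2 = 2*1 + 0
gcd(457, 3499) = 1, so the inverse exists.
Bézout: 1 = 163*3499 − 1248*457.
So 457⁻¹ ≡ −1248 ≡ 2251 (mod 3499).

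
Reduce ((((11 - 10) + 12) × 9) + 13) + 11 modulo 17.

5

11 - 10 = 1
1 + 12 = 13
13 × 9 = 117 ≡ 15 (mod 17)
15 + 13 = 28 ≡ 11 (mod 17)
11 + 11 = 22 ≡ 5 (mod 17)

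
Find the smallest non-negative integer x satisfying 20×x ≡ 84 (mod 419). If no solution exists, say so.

gcd(20, 419) = 1, so a unique solution mod 419 exists.
20⁻¹ ≡ 21 (mod 419).
x ≡ 21×84 ≡ 88 (mod 419).

88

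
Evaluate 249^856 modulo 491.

856 in binary is 1101011000, i.e. 856 = 512 + 256 + 64 + 16 + 8.
249^1 ≡ 249 (mod 491)
249^2 ≡ 249^2 = 62001 ≡ 135 (mod 491)
249^4 ≡ 135^2 = 18225 ≡ 58 (mod 491)
249^8 ≡ 58^2 = 3364 ≡ 418 (mod 491)
249^16 ≡ 418^2 = 174724 ≡ 419 (mod 491)
249^32 ≡ 419^2 = 175561 ≡ 274 (mod 491)
249^64 ≡ 274^2 = 75076 ≡ 444 (mod 491)
249^128 ≡ 444^2 = 197136 ≡ 245 (mod 491)
249^256 ≡ 245^2 = 60025 ≡ 123 (mod 491)
249^512 ≡ 123^2 = 15129 ≡ 399 (mod 491)
249^856 = 249^512 × 249^256 × 249^64 × 249^16 × 249^8 ≡ 399 × 123 × 444 × 419 × 418 (mod 491).
Accumulate the product:
399 × 123 = 49077 ≡ 468
468 × 444 = 207792 ≡ 99
99 × 419 = 41481 ≡ 237
237 × 418 = 99066 ≡ 375

375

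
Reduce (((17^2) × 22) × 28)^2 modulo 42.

(17)^2 ≡ 37 (mod 42)
37 × 22 = 814 ≡ 16 (mod 42)
16 × 28 = 448 ≡ 28 (mod 42)
(28)^2 ≡ 28 (mod 42)

28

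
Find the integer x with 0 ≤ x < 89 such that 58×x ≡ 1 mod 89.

66

By the extended Euclidean algorithm:
89 = 1·58 + 31
58 = 1·31 + 27
31 = 1·27 + 4
27 = 6·4 + 3
4 = 1·3 + 1
3 = 3·1 + 0
gcd(58, 89) = 1, so the inverse exists.
Back-substitute for 1:
1 = 1·4 − 1·3
  = −1·27 + 7·4
  = 7·31 − 8·27
  = −8·58 + 15·31
  = 15·89 − 23·58
So 58⁻¹ ≡ −23 ≡ 66 (mod 89).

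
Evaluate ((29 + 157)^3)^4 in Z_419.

29 + 157 = 186
(186)^3 ≡ 273 (mod 419)
(273)^4 ≡ 295 (mod 419)

295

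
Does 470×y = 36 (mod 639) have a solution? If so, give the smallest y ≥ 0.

117

gcd(470, 639) = 1, so a unique solution mod 639 exists.
470⁻¹ ≡ 518 (mod 639).
y ≡ 518×36 ≡ 117 (mod 639).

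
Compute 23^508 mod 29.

20

Compute successive squares:
23^1 ≡ 23 (mod 29)
23^2 ≡ 23^2 = 529 ≡ 7 (mod 29)
23^4 ≡ 7^2 = 49 ≡ 20 (mod 29)
23^8 ≡ 20^2 = 400 ≡ 23 (mod 29)
23^16 ≡ 23^2 = 529 ≡ 7 (mod 29)
23^32 ≡ 7^2 = 49 ≡ 20 (mod 29)
23^64 ≡ 20^2 = 400 ≡ 23 (mod 29)
23^128 ≡ 23^2 = 529 ≡ 7 (mod 29)
23^256 ≡ 7^2 = 49 ≡ 20 (mod 29)
23^508 = 23^256 · 23^128 · 23^64 · 23^32 · 23^16 · 23^8 · 23^4 ≡ 20 · 7 · 23 · 20 · 7 · 23 · 20 (mod 29).
Accumulate the product:
20 · 7 = 140 ≡ 24
24 · 23 = 552 ≡ 1
1 · 20 = 20
20 · 7 = 140 ≡ 24
24 · 23 = 552 ≡ 1
1 · 20 = 20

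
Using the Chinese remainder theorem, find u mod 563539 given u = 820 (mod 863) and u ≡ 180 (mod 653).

293377

863⁻¹ mod 653: 863·227 ≡ 1 (mod 653), so 863⁻¹ ≡ 227.
u = 820 + 863·((180 − 820)·227 mod 653) = 820 + 863·339 = 293377.
Check: 293377 mod 863 = 820, 293377 mod 653 = 180. ✓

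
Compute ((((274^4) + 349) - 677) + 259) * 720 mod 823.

349

(274)^4 ≡ 569 (mod 823)
569 + 349 = 918 ≡ 95 (mod 823)
95 - 677 = -582 ≡ 241 (mod 823)
241 + 259 = 500
500 * 720 = 360000 ≡ 349 (mod 823)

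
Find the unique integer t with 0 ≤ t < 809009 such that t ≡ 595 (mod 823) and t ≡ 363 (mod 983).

823⁻¹ mod 983: 823×43 ≡ 1 (mod 983), so 823⁻¹ ≡ 43.
t = 595 + 823×((363 − 595)×43 mod 983) = 595 + 823×837 = 689446.

689446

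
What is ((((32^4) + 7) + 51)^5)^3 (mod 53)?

(32)^4 ≡ 24 (mod 53)
24 + 7 = 31
31 + 51 = 82 ≡ 29 (mod 53)
(29)^5 ≡ 43 (mod 53)
(43)^3 ≡ 7 (mod 53)

7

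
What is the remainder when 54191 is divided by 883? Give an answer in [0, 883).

328

54191 = 61×883 + 328, so 54191 ≡ 328 (mod 883).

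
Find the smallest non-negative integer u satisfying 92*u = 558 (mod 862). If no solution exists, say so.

gcd(92, 862) = 2, and 2 | 558, so solutions exist.
Divide through by 2: 46*u = 279 (mod 431).
46⁻¹ ≡ 253 (mod 431).
u ≡ 253*279 ≡ 334 (mod 431).
The smallest non-negative solution is u = 334.

334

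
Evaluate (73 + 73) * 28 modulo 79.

73 + 73 = 146 ≡ 67 (mod 79)
67 * 28 = 1876 ≡ 59 (mod 79)

59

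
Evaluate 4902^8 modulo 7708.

4848

4902^1 ≡ 4902 (mod 7708)
4902^2 ≡ 4902^2 = 24029604 ≡ 3768 (mod 7708)
4902^4 ≡ 3768^2 = 14197824 ≡ 7396 (mod 7708)
4902^8 ≡ 7396^2 = 54700816 ≡ 4848 (mod 7708)
So 4902^8 ≡ 4848 (mod 7708).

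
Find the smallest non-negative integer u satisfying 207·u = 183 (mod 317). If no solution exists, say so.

gcd(207, 317) = 1, so a unique solution mod 317 exists.
207⁻¹ ≡ 268 (mod 317).
u ≡ 268·183 ≡ 226 (mod 317).

226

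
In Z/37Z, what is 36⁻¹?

36

37 = 1·36 + 1
36 = 36·1 + 0
gcd(36, 37) = 1, so the inverse exists.
Back-substitute for 1:
1 = 1·37 − 1·36
So 36⁻¹ ≡ −1 ≡ 36 (mod 37).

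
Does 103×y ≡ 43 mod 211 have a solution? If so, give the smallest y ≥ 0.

gcd(103, 211) = 1, so a unique solution mod 211 exists.
103⁻¹ ≡ 84 (mod 211).
y ≡ 84×43 ≡ 25 (mod 211).

25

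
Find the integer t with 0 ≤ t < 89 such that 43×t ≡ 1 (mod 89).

29

Apply the Euclidean algorithm and back-substitute:
89 = 2×43 + 3
43 = 14×3 + 1
3 = 3×1 + 0
gcd(43, 89) = 1, so the inverse exists.
Back-substitute for 1:
1 = 1×43 − 14×3
  = −14×89 + 29×43
So 43⁻¹ ≡ 29 (mod 89).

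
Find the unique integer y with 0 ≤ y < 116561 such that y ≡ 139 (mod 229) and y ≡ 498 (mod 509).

229⁻¹ mod 509: 229·489 ≡ 1 (mod 509), so 229⁻¹ ≡ 489.
y = 139 + 229·((498 − 139)·489 mod 509) = 139 + 229·455 = 104334.

104334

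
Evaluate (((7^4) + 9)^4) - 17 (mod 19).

7

(7)^4 ≡ 7 (mod 19)
7 + 9 = 16
(16)^4 ≡ 5 (mod 19)
5 - 17 = -12 ≡ 7 (mod 19)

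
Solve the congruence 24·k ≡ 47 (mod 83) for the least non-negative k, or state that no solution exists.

gcd(24, 83) = 1, so a unique solution mod 83 exists.
24⁻¹ ≡ 45 (mod 83).
k ≡ 45·47 ≡ 40 (mod 83).

40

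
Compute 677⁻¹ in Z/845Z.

Run the extended Euclidean algorithm:
845 = 1×677 + 168
677 = 4×168 + 5
168 = 33×5 + 3
5 = 1×3 + 2
3 = 1×2 + 1
2 = 2×1 + 0
gcd(677, 845) = 1, so the inverse exists.
Back-substitute for 1:
1 = 1×3 − 1×2
  = −1×5 + 2×3
  = 2×168 − 67×5
  = −67×677 + 270×168
  = 270×845 − 337×677
So 677⁻¹ ≡ −337 ≡ 508 (mod 845).

508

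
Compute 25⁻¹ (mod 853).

273

By the extended Euclidean algorithm:
853 = 34·25 + 3
25 = 8·3 + 1
3 = 3·1 + 0
gcd(25, 853) = 1, so the inverse exists.
Bézout: 1 = −8·853 + 273·25.
So 25⁻¹ ≡ 273 (mod 853).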